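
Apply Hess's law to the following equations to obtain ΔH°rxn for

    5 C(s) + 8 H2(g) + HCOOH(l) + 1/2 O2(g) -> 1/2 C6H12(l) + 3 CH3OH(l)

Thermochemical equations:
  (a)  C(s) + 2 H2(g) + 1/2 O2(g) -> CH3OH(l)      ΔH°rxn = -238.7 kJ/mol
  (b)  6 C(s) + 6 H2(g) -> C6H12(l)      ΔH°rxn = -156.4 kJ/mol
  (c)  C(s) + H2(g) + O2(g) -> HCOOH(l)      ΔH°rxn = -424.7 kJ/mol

(a) × 3 (scale by 3 for the 3 CH3OH(l)): (3)·(-238.7) = -716.1 kJ/mol
(b) × 1/2 (scale by 1/2 for the 1/2 C6H12(l)): (1/2)·(-156.4) = -78.2 kJ/mol
(c) reversed (HCOOH(l) must end up as a reactant): +424.7 kJ/mol
By Hess's law, ΔH°rxn = (-716.1) + (-78.2) + (+424.7) = -369.6 kJ/mol

ΔH°rxn = -369.6 kJ/mol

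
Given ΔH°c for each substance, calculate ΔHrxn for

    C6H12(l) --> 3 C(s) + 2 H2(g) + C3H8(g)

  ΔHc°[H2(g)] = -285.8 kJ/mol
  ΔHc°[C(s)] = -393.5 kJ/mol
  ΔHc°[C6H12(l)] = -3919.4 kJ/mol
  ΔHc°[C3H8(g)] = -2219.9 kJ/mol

With combustion enthalpies, reactants minus products:
= [1·(-3919.4)] − [3·(-393.5) + 2·(-285.8) + 1·(-2219.9)]
= 52.6 kJ/mol

ΔHrxn = 52.6 kJ/mol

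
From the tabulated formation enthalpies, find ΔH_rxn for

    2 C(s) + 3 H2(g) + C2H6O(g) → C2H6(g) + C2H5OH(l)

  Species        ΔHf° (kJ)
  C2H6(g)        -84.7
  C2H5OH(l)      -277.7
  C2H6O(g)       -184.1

ΔH_rxn = -178.3 kJ

Products: 1·(-84.7) + 1·(-277.7) = -362.4
Reactants: 2·(+0.0) + 3·(+0.0) + 1·(-184.1) = -184.1
ΔH_rxn = (-362.4) − (-184.1) = -178.3 kJ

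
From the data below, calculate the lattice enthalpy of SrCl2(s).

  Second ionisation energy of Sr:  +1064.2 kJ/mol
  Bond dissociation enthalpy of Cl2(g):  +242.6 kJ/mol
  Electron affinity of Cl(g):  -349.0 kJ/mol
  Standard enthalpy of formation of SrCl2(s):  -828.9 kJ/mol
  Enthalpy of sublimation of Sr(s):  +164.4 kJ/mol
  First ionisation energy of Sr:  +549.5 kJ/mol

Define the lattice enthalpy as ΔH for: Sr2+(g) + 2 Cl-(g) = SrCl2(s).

ΔHf° = 1·ΔHsub + 1·(ΣIE) + 1·D(Cl2) + 2·EA + U
-828.9 = 1·(+164.4) + 1·(+1613.7) + 1·(+242.6) + 2·(-349.0) + U
U = -828.9 − (+1322.7) = -2151.6 kJ/mol

U = -2151.6 kJ/mol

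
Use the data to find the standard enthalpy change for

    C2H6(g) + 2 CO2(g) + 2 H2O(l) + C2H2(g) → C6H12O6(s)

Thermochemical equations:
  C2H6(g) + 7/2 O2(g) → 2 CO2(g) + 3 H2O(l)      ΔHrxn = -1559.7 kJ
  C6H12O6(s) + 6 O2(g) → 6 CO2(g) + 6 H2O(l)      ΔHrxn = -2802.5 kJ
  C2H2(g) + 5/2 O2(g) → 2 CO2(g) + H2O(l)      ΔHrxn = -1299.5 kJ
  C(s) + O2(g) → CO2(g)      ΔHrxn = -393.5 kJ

equation 1 as written (C2H6(g) already on the reactant side): -1559.7 kJ
equation 2 reversed (reverse to put C6H12O6(s) on the product side): +2802.5 kJ
equation 3 as written (C2H2(g) already on the reactant side): -1299.5 kJ
equation 4: not needed (C(s) appears nowhere else).
ΔHrxn = (-1559.7) + (+2802.5) + (-1299.5) = -56.7 kJ

ΔHrxn = -56.7 kJ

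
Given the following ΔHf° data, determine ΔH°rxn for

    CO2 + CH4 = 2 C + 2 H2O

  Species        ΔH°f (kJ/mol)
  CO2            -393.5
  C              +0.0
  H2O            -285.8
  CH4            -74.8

ΔH°rxn = Σ nΔHf°(products) − Σ nΔHf°(reactants).
Products: 2·(+0.0) + 2·(-285.8) = -571.6
Reactants: 1·(-393.5) + 1·(-74.8) = -468.3
ΔH°rxn = (-571.6) − (-468.3) = -103.3 kJ/mol

ΔH°rxn = -103.3 kJ/mol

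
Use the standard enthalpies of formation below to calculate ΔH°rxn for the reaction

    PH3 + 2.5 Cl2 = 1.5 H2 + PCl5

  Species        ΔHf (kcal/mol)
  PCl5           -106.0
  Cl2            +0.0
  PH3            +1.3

ΔH°rxn = -107.3 kcal/mol

ΔH°rxn = Σ nΔHf°(products) − Σ nΔHf°(reactants).
Products: 3/2·(+0.0) + 1·(-106.0) = -106.0
Reactants: 1·(+1.3) + 5/2·(+0.0) = +1.3
ΔH°rxn = (-106.0) − (+1.3) = -107.3 kcal/mol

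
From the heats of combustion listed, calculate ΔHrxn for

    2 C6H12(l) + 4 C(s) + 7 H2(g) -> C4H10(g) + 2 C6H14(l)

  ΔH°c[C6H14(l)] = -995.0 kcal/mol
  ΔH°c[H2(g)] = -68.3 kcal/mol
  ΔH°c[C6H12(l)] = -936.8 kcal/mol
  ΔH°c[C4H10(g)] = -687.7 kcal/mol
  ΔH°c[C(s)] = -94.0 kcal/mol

With combustion enthalpies, reactants minus products:
= [2·(-936.8) + 4·(-94.0) + 7·(-68.3)] − [1·(-687.7) + 2·(-995.0)]
= -50.0 kcal/mol

ΔHrxn = -50.0 kcal/mol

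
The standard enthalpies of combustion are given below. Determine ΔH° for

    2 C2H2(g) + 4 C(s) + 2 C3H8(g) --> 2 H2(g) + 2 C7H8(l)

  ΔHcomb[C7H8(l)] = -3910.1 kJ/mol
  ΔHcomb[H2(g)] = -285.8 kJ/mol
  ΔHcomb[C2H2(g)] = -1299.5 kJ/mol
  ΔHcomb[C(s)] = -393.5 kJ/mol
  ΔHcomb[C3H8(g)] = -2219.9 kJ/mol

ΔH° = -221.0 kJ/mol

With combustion enthalpies, reactants minus products:
= [2·(-1299.5) + 4·(-393.5) + 2·(-2219.9)] − [2·(-285.8) + 2·(-3910.1)]
= -221.0 kJ/mol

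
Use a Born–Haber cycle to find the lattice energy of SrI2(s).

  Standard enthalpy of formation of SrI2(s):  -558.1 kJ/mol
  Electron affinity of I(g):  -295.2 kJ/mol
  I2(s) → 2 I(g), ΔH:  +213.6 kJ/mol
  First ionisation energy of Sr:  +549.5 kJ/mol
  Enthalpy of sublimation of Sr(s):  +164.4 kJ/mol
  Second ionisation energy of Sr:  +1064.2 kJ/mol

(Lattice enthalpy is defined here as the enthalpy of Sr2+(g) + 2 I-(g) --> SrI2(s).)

ΔHf° = 1·ΔHsub + 1·(ΣIE) + 1·D(I2) + 2·EA + U
-558.1 = 1·(+164.4) + 1·(+1613.7) + 1·(+213.6) + 2·(-295.2) + U
U = -558.1 − (+1401.3) = -1959.4 kJ/mol

U = -1959.4 kJ/mol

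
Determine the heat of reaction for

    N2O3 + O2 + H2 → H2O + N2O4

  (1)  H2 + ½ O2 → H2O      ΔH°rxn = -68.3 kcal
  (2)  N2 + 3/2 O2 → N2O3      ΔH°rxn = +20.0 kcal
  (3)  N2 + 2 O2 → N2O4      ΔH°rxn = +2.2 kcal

(1) as written (H2O already on the product side): -68.3 kcal
(2) reversed (reverse to put N2O3 on the reactant side): -20.0 kcal
(3) as written (N2O4 already on the product side): +2.2 kcal
Summing the manipulated equations, ΔH°rxn = (1)·(-68.3) + (-1)·(+20.0) + (1)·(+2.2) = -86.1 kcal

ΔH°rxn = -86.1 kcal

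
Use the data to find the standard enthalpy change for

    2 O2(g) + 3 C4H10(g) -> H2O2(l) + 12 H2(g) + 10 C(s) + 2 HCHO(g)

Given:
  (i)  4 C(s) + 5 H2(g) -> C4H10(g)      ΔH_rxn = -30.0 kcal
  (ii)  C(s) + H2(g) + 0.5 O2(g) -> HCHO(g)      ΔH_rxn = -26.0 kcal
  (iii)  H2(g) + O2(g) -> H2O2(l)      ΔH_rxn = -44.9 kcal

(i) reversed and × 3: (-3)·(-30.0) = +90.0 kcal
(ii) × 2: (2)·(-26.0) = -52.0 kcal
(iii) as written: -44.9 kcal
ΔH_rxn = (+90.0) + (-52.0) + (-44.9) = -6.9 kcal

ΔH_rxn = -6.9 kcal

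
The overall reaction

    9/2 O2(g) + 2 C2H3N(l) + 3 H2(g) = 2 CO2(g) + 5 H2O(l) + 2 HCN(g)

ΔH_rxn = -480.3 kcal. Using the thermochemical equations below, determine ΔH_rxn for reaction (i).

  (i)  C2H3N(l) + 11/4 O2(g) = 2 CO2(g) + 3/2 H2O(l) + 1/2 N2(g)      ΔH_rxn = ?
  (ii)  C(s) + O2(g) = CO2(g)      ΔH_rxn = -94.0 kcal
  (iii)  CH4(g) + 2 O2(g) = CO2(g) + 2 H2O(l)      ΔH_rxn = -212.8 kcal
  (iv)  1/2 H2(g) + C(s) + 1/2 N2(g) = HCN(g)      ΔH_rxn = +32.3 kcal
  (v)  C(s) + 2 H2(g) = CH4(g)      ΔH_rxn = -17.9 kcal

ΔH_rxn = -298.1 kcal

(i) × 2: contributes 2·x
(ii) reversed and × 3: (-3)·(-94.0) = +282.0 kcal
(iii) as written: -212.8 kcal
(iv) × 2: (2)·(+32.3) = +64.6 kcal
(v) as written: -17.9 kcal
-480.3 = (+282.0) + (-212.8) + (+64.6) + (-17.9) + 2·x
x = (-480.3 − (+115.9)) / (2) = -298.1 kcal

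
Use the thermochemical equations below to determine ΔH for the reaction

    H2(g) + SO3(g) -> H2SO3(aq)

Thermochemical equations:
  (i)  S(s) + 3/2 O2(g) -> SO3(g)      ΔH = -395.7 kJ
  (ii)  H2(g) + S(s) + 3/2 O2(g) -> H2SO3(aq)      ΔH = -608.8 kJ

(i) reversed (SO3(g) must end up as a reactant): +395.7 kJ
(ii) as written (H2SO3(aq) already on the product side): -608.8 kJ
ΔH = (-1)·(-395.7) + (1)·(-608.8) = -213.1 kJ

ΔH = -213.1 kJ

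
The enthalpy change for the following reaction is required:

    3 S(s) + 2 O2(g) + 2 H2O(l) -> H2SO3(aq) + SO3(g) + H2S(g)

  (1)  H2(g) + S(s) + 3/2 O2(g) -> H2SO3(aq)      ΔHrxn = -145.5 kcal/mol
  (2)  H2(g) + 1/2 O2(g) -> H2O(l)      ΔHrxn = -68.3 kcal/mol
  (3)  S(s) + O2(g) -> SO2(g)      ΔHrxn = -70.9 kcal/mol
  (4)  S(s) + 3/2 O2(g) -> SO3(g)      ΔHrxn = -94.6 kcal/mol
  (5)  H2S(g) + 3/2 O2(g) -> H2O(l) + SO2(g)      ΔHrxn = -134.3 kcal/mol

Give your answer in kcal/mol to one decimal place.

ΔHrxn = -108.4 kcal/mol

(1) as written: -145.5 kcal/mol
(2) reversed: +68.3 kcal/mol
(3) as written: -70.9 kcal/mol
(4) as written: -94.6 kcal/mol
(5) reversed: +134.3 kcal/mol
Summing the manipulated equations, ΔHrxn = (-145.5) + (+68.3) + (-70.9) + (-94.6) + (+134.3) = -108.4 kcal/mol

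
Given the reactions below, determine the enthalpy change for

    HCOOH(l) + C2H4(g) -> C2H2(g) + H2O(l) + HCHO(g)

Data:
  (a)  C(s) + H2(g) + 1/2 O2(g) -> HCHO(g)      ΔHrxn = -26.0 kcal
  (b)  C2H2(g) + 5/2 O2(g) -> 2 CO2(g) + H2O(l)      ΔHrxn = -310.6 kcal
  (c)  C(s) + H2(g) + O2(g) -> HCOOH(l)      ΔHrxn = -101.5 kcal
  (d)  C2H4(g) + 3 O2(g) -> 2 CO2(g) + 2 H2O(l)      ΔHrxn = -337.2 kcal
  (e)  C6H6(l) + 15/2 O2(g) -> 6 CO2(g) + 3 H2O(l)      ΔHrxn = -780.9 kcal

(a) as written: -26.0 kcal
(b) reversed: +310.6 kcal
(c) reversed: +101.5 kcal
(d) as written: -337.2 kcal
(e): not needed.
Combining the equations, ΔHrxn = (1)·(-26.0) + (-1)·(-310.6) + (-1)·(-101.5) + (1)·(-337.2) = 48.9 kcal

ΔHrxn = 48.9 kcal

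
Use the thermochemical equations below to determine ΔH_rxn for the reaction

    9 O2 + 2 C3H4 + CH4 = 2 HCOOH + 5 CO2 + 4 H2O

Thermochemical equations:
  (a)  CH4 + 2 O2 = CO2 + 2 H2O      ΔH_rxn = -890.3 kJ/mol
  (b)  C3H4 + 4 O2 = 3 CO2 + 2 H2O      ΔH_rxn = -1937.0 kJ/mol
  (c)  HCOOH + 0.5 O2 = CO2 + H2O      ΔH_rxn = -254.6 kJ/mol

ΔH_rxn = -4255.1 kJ/mol

(a) as written: -890.3 kJ/mol
(b) × 2: (2)·(-1937.0) = -3874.0 kJ/mol
(c) reversed and × 2: (-2)·(-254.6) = +509.2 kJ/mol
Summing the manipulated equations, ΔH_rxn = (-890.3) + (-3874.0) + (+509.2) = -4255.1 kJ/mol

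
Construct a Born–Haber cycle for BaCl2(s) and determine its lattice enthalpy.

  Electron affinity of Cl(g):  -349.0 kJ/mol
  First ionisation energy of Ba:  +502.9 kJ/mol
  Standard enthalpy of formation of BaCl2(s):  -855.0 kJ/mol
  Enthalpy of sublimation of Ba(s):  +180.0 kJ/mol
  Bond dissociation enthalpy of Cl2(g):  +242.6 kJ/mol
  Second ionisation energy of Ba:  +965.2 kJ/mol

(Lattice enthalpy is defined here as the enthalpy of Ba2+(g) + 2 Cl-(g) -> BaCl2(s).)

ΔHf° = 1·ΔHsub + 1·(ΣIE) + 1·D(Cl2) + 2·EA + U
-855.0 = 1·(+180.0) + 1·(+1468.1) + 1·(+242.6) + 2·(-349.0) + U
U = -855.0 − (+1192.7) = -2047.7 kJ/mol

U = -2047.7 kJ/mol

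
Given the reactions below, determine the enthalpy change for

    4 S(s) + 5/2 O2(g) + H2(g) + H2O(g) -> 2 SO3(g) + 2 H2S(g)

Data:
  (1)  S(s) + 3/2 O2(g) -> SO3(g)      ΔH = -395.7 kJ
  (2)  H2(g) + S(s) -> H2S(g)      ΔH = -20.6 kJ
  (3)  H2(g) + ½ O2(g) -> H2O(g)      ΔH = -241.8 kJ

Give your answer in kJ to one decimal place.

ΔH = -590.8 kJ

(1) × 2 (×2 to match 2 SO3(g) in the target): (2)·(-395.7) = -791.4 kJ
(2) × 2 (scale by 2 for the 2 H2S(g)): (2)·(-20.6) = -41.2 kJ
(3) reversed (H2O(g) must end up as a reactant): +241.8 kJ
Since enthalpy is a state function, ΔH = (2)·(-395.7) + (2)·(-20.6) + (-1)·(-241.8) = -590.8 kJ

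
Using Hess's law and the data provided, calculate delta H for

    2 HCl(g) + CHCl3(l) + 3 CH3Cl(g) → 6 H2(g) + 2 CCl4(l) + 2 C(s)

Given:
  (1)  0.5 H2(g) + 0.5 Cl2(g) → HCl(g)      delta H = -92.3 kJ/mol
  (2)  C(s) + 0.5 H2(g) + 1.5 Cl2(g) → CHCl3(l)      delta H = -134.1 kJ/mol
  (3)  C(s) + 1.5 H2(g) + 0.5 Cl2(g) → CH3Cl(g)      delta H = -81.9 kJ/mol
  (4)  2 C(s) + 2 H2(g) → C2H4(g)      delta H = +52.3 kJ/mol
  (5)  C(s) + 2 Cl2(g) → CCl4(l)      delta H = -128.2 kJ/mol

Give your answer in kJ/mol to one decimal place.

delta H = 308.0 kJ/mol

(1) reversed and × 2 (reverse to put HCl(g) on the reactant side; ×2 to match 2 HCl(g) in the target): (-2)·(-92.3) = +184.6 kJ/mol
(2) reversed (CHCl3(l) must end up as a reactant): +134.1 kJ/mol
(3) reversed and × 3 (CH3Cl(g) must end up as a reactant; scale by 3 for the 3 CH3Cl(g)): (-3)·(-81.9) = +245.7 kJ/mol
(4): not needed (C2H4(g) appears nowhere else).
(5) × 2 (scale by 2 for the 2 CCl4(l)): (2)·(-128.2) = -256.4 kJ/mol
delta H = (-2)·(-92.3) + (-1)·(-134.1) + (-3)·(-81.9) + (2)·(-128.2) = 308.0 kJ/mol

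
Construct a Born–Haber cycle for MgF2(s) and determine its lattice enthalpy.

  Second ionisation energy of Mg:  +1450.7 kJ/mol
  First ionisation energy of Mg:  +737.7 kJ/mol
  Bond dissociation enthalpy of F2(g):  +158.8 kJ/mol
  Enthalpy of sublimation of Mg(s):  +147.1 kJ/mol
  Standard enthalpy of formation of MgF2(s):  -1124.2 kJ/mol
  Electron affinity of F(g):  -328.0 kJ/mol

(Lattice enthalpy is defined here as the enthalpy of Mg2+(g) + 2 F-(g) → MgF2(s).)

ΔHf° = 1·ΔHsub + 1·(ΣIE) + 1·D(F2) + 2·EA + U
-1124.2 = 1·(+147.1) + 1·(+2188.4) + 1·(+158.8) + 2·(-328.0) + U
U = -1124.2 − (+1838.3) = -2962.5 kJ/mol

U = -2962.5 kJ/mol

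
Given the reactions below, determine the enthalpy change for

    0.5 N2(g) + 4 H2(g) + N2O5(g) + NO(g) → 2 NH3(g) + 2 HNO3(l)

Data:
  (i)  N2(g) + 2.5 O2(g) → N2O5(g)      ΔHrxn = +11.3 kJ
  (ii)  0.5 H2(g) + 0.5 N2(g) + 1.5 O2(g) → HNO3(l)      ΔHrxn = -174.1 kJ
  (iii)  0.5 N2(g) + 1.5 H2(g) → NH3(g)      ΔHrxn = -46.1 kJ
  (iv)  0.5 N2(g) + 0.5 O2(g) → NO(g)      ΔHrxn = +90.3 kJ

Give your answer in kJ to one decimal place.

ΔHrxn = -542.0 kJ

(i) reversed: -11.3 kJ
(ii) × 2: (2)·(-174.1) = -348.2 kJ
(iii) × 2: (2)·(-46.1) = -92.2 kJ
(iv) reversed: -90.3 kJ
ΔHrxn = (-1)·(+11.3) + (2)·(-174.1) + (2)·(-46.1) + (-1)·(+90.3) = -542.0 kJ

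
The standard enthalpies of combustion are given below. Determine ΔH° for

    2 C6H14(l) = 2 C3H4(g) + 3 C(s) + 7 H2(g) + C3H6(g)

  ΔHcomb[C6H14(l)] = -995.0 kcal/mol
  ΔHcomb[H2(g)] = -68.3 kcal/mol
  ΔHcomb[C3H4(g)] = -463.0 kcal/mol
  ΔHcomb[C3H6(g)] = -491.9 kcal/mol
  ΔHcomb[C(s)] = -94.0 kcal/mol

With combustion enthalpies, reactants minus products:
= [2·(-995.0)] − [2·(-463.0) + 3·(-94.0) + 7·(-68.3) + 1·(-491.9)]
= 188.0 kcal/mol

ΔH° = 188.0 kcal/mol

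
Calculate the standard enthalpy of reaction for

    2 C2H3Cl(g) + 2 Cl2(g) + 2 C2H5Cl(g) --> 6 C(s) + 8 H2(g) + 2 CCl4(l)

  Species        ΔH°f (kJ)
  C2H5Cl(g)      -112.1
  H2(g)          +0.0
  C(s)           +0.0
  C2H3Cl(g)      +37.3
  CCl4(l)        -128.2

Products: 6·(+0.0) + 8·(+0.0) + 2·(-128.2) = -256.4
Reactants: 2·(+37.3) + 2·(+0.0) + 2·(-112.1) = -149.6
ΔH°rxn = (-256.4) − (-149.6) = -106.8 kJ

ΔH°rxn = -106.8 kJ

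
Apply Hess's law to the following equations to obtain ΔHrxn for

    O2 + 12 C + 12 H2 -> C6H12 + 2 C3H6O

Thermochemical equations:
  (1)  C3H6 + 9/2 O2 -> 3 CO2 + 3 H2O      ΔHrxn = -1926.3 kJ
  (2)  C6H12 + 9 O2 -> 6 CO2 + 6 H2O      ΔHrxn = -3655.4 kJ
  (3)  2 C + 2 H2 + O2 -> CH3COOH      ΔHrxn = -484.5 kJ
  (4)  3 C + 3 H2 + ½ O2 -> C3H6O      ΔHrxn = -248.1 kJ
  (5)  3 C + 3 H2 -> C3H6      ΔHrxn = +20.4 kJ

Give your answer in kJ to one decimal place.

ΔHrxn = -652.6 kJ

(1) × 2: (2)·(-1926.3) = -3852.6 kJ
(2) reversed: +3655.4 kJ
(3): not needed.
(4) × 2: (2)·(-248.1) = -496.2 kJ
(5) × 2: (2)·(+20.4) = +40.8 kJ
ΔHrxn = (2)·(-1926.3) + (-1)·(-3655.4) + (2)·(-248.1) + (2)·(+20.4) = -652.6 kJ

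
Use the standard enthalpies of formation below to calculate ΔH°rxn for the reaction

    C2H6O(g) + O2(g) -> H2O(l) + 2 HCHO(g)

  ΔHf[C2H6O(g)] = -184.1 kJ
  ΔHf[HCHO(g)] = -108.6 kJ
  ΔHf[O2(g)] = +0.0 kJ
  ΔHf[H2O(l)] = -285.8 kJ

ΔH°rxn = -318.9 kJ

ΔH°rxn = Σ nΔHf°(products) − Σ nΔHf°(reactants).
Products: 1·(-285.8) + 2·(-108.6) = -503.0
Reactants: 1·(-184.1) + 1·(+0.0) = -184.1
ΔH°rxn = (-503.0) − (-184.1) = -318.9 kJ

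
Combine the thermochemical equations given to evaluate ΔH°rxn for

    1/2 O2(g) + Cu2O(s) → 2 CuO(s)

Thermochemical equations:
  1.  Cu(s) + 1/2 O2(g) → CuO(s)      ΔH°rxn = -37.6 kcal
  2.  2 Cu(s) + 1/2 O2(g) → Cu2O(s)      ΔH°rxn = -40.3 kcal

ΔH°rxn = -34.9 kcal

eq. 1 × 2 (scale by 2 for the 2 CuO(s)): (2)·(-37.6) = -75.2 kcal
eq. 2 reversed (reverse to put Cu2O(s) on the reactant side): +40.3 kcal
Combining the equations, ΔH°rxn = (2)·(-37.6) + (-1)·(-40.3) = -34.9 kcal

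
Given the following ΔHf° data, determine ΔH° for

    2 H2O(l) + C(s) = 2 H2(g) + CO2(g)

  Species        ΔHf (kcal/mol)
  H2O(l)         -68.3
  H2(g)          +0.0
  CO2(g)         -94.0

Products: 2·(+0.0) + 1·(-94.0) = -94.0
Reactants: 2·(-68.3) + 1·(+0.0) = -136.6
ΔH° = (-94.0) − (-136.6) = 42.6 kcal/mol

ΔH° = 42.6 kcal/mol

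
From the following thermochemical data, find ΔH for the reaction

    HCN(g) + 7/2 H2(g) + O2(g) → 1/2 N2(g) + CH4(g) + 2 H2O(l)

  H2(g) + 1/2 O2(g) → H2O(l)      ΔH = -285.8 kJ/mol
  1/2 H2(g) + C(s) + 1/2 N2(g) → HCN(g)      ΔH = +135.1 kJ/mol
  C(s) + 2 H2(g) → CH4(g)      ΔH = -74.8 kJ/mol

ΔH = -781.5 kJ/mol

equation 1 × 2 (scale by 2 for the 2 H2O(l)): (2)·(-285.8) = -571.6 kJ/mol
equation 2 reversed (HCN(g) must end up as a reactant): -135.1 kJ/mol
equation 3 as written (CH4(g) already on the product side): -74.8 kJ/mol
ΔH = (2)·(-285.8) + (-1)·(+135.1) + (1)·(-74.8) = -781.5 kJ/mol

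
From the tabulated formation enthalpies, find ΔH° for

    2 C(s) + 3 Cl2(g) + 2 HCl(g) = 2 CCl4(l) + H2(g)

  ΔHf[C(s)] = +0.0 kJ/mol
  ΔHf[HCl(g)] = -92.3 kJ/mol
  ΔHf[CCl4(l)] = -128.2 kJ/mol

ΔH° = -71.8 kJ/mol

Products: 2·(-128.2) + 1·(+0.0) = -256.4
Reactants: 2·(+0.0) + 3·(+0.0) + 2·(-92.3) = -184.6
ΔH° = (-256.4) − (-184.6) = -71.8 kJ/mol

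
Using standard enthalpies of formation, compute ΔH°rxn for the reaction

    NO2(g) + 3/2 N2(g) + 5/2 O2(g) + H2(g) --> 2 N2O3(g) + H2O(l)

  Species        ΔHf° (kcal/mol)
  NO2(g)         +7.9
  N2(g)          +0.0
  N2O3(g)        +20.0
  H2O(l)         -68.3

Products: 2·(+20.0) + 1·(-68.3) = -28.3
Reactants: 1·(+7.9) + 3/2·(+0.0) + 5/2·(+0.0) + 1·(+0.0) = +7.9
ΔH°rxn = (-28.3) − (+7.9) = -36.2 kcal/mol

ΔH°rxn = -36.2 kcal/mol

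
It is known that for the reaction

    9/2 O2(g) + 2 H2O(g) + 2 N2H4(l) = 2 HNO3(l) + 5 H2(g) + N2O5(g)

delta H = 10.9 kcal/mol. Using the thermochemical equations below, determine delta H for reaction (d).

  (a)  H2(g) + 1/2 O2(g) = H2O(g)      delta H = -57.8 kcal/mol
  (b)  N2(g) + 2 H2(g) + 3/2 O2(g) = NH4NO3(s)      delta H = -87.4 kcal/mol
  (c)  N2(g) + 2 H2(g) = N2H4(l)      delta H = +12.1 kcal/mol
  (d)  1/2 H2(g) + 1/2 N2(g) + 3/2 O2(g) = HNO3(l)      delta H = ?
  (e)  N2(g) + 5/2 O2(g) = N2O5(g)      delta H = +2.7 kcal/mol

delta H = -41.6 kcal/mol

(a) reversed and × 2: (-2)·(-57.8) = +115.6 kcal/mol
(b): not needed.
(c) reversed and × 2: (-2)·(+12.1) = -24.2 kcal/mol
(d) × 2: contributes 2·x
(e) as written: +2.7 kcal/mol
+10.9 = (+115.6) + (-24.2) + (+2.7) + 2·x
x = (+10.9 − (+94.1)) / (2) = -41.6 kcal/mol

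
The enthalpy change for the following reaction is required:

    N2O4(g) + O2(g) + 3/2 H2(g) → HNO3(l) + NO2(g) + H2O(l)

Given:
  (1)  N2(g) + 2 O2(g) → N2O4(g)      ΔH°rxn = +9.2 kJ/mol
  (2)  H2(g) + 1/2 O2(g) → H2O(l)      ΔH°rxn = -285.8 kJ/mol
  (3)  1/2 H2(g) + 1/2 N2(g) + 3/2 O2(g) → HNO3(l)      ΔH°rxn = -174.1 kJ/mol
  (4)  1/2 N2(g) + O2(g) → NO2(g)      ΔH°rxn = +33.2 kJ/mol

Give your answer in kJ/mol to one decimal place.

ΔH°rxn = -435.9 kJ/mol

(1) reversed (reverse to put N2O4(g) on the reactant side): -9.2 kJ/mol
(2) as written (H2O(l) already on the product side): -285.8 kJ/mol
(3) as written (HNO3(l) already on the product side): -174.1 kJ/mol
(4) as written (NO2(g) already on the product side): +33.2 kJ/mol
ΔH°rxn = (-1)·(+9.2) + (1)·(-285.8) + (1)·(-174.1) + (1)·(+33.2) = -435.9 kJ/mol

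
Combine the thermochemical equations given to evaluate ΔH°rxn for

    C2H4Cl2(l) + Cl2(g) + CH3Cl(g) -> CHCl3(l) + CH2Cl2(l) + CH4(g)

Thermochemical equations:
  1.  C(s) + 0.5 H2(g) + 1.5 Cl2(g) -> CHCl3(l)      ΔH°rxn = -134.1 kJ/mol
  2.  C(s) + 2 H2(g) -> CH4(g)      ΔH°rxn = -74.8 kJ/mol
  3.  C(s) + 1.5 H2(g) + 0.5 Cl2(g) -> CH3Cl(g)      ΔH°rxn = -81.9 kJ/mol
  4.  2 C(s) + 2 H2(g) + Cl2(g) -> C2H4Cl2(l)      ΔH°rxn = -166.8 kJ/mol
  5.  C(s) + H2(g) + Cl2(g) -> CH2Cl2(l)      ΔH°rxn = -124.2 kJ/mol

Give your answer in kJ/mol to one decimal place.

ΔH°rxn = -84.4 kJ/mol

eq. 1 as written (CHCl3(l) already on the product side): -134.1 kJ/mol
eq. 2 as written (CH4(g) already on the product side): -74.8 kJ/mol
eq. 3 reversed (CH3Cl(g) must end up as a reactant): +81.9 kJ/mol
eq. 4 reversed (C2H4Cl2(l) must end up as a reactant): +166.8 kJ/mol
eq. 5 as written (CH2Cl2(l) already on the product side): -124.2 kJ/mol
ΔH°rxn = (1)·(-134.1) + (1)·(-74.8) + (-1)·(-81.9) + (-1)·(-166.8) + (1)·(-124.2) = -84.4 kJ/mol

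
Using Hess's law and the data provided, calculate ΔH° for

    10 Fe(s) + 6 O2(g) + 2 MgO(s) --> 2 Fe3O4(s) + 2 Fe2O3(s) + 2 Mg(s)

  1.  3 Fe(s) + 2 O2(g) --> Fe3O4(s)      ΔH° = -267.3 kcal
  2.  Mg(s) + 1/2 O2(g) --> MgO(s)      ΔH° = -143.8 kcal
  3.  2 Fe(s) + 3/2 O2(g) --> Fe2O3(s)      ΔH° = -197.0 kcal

eq. 1 × 2: (2)·(-267.3) = -534.6 kcal
eq. 2 reversed and × 2: (-2)·(-143.8) = +287.6 kcal
eq. 3 × 2: (2)·(-197.0) = -394.0 kcal
Combining the equations, ΔH° = (-534.6) + (+287.6) + (-394.0) = -641.0 kcal

ΔH° = -641.0 kcal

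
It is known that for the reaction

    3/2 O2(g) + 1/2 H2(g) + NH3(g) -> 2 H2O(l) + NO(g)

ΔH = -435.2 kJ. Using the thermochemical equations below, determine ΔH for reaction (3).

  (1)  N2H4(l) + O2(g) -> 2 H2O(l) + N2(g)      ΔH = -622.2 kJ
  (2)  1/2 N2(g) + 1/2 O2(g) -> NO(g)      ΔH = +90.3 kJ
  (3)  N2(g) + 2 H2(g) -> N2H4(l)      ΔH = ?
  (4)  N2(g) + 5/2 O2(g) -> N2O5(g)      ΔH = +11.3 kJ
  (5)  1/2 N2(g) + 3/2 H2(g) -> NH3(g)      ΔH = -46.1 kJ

(1) as written: -622.2 kJ
(2) as written: +90.3 kJ
(3) as written: contributes x
(4): not needed.
(5) reversed: +46.1 kJ
-435.2 = (-622.2) + (+90.3) + (+46.1) + x
x = (-435.2 − (-485.8)) / (1) = 50.6 kJ

ΔH = 50.6 kJ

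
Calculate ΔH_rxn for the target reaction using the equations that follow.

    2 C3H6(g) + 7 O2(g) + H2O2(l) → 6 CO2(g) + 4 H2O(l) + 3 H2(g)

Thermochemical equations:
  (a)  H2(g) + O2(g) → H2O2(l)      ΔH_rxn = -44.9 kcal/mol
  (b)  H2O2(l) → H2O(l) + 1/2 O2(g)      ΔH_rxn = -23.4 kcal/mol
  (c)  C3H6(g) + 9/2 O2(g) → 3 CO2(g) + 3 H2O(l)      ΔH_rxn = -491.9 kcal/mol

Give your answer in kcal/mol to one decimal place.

(a) reversed and × 3: (-3)·(-44.9) = +134.7 kcal/mol
(b) reversed and × 2: (-2)·(-23.4) = +46.8 kcal/mol
(c) × 2: (2)·(-491.9) = -983.8 kcal/mol
Since enthalpy is a state function, ΔH_rxn = (+134.7) + (+46.8) + (-983.8) = -802.3 kcal/mol

ΔH_rxn = -802.3 kcal/mol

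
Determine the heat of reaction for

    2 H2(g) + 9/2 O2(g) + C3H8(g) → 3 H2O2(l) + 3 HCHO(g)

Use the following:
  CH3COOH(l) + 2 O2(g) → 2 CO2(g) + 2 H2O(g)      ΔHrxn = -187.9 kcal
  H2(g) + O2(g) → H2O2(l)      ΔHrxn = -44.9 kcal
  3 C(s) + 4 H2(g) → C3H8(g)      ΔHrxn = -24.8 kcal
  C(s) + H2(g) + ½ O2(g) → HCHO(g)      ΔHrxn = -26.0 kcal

equation 1: not needed.
equation 2 × 3: (3)·(-44.9) = -134.7 kcal
equation 3 reversed: +24.8 kcal
equation 4 × 3: (3)·(-26.0) = -78.0 kcal
Summing the manipulated equations, ΔHrxn = (-134.7) + (+24.8) + (-78.0) = -187.9 kcal

ΔHrxn = -187.9 kcal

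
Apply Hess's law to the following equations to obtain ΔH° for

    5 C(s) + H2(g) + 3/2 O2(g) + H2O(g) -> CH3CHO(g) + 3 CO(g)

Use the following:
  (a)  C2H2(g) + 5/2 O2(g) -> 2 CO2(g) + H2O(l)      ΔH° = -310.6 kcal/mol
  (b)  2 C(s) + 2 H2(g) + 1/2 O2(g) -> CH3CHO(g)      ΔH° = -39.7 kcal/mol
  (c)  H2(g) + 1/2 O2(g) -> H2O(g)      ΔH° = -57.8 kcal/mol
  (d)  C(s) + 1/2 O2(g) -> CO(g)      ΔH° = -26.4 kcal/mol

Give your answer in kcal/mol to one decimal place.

(a): not needed (CO2(g) appears nowhere else).
(b) as written (CH3CHO(g) already on the product side): -39.7 kcal/mol
(c) reversed (H2O(g) must end up as a reactant): +57.8 kcal/mol
(d) × 3 (×3 to match 3 CO(g) in the target): (3)·(-26.4) = -79.2 kcal/mol
By Hess's law, ΔH° = (1)·(-39.7) + (-1)·(-57.8) + (3)·(-26.4) = -61.1 kcal/mol

ΔH° = -61.1 kcal/mol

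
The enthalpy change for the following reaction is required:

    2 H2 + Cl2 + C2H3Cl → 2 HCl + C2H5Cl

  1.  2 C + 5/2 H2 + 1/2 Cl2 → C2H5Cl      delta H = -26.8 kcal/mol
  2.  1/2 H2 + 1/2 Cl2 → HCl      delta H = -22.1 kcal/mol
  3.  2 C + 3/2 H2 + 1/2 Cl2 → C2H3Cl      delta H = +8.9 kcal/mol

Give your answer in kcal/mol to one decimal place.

delta H = -79.9 kcal/mol

eq. 1 as written: -26.8 kcal/mol
eq. 2 × 2: (2)·(-22.1) = -44.2 kcal/mol
eq. 3 reversed: -8.9 kcal/mol
delta H = (-26.8) + (-44.2) + (-8.9) = -79.9 kcal/mol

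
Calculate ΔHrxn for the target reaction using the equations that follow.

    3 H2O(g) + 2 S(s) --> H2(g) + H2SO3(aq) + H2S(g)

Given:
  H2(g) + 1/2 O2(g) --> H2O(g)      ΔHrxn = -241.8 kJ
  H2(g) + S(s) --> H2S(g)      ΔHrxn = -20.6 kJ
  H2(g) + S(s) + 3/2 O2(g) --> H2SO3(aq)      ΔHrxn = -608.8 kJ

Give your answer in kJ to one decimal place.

ΔHrxn = 96.0 kJ

equation 1 reversed and × 3 (H2O(g) must end up as a reactant; scale by 3 for the 3 H2O(g)): (-3)·(-241.8) = +725.4 kJ
equation 2 as written (H2S(g) already on the product side): -20.6 kJ
equation 3 as written (H2SO3(aq) already on the product side): -608.8 kJ
By Hess's law, ΔHrxn = (-3)·(-241.8) + (1)·(-20.6) + (1)·(-608.8) = 96.0 kJ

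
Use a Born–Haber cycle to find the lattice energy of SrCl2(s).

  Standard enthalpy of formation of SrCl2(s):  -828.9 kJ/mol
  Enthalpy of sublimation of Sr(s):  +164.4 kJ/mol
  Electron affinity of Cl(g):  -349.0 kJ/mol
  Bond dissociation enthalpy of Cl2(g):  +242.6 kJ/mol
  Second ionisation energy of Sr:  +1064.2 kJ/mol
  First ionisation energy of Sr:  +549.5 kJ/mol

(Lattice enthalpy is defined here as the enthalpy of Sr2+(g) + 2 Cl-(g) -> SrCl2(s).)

U = -2151.6 kJ/mol

ΔHf° = 1·ΔHsub + 1·(ΣIE) + 1·D(Cl2) + 2·EA + U
-828.9 = 1·(+164.4) + 1·(+1613.7) + 1·(+242.6) + 2·(-349.0) + U
U = -828.9 − (+1322.7) = -2151.6 kJ/mol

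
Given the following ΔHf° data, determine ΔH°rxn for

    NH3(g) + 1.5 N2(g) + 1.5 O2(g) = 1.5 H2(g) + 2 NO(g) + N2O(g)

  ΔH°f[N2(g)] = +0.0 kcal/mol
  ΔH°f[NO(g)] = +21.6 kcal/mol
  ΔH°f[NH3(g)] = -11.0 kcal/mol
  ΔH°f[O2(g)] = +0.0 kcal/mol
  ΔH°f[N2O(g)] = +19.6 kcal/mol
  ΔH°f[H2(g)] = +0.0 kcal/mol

ΔH°rxn = 73.8 kcal/mol

Products: 3/2·(+0.0) + 2·(+21.6) + 1·(+19.6) = +62.8
Reactants: 1·(-11.0) + 3/2·(+0.0) + 3/2·(+0.0) = -11.0
ΔH°rxn = (+62.8) − (-11.0) = 73.8 kcal/mol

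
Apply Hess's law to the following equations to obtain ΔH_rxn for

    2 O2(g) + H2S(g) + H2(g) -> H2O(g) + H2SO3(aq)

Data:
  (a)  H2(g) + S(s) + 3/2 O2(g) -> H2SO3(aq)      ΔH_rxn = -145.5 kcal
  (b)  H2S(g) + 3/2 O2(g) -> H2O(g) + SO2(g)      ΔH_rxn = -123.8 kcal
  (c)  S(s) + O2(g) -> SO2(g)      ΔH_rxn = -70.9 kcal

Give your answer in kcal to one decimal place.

ΔH_rxn = -198.4 kcal

(a) as written: -145.5 kcal
(b) as written: -123.8 kcal
(c) reversed: +70.9 kcal
ΔH_rxn = (-145.5) + (-123.8) + (+70.9) = -198.4 kcal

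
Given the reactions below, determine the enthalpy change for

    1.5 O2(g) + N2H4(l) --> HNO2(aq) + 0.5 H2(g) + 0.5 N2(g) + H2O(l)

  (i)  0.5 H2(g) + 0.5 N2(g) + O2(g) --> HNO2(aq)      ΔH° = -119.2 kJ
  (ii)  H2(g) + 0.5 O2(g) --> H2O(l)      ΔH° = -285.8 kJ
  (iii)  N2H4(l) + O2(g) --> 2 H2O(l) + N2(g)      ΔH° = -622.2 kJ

(i) as written (HNO2(aq) already on the product side): -119.2 kJ
(ii) reversed: +285.8 kJ
(iii) as written (N2H4(l) already on the reactant side): -622.2 kJ
ΔH° = (1)·(-119.2) + (-1)·(-285.8) + (1)·(-622.2) = -455.6 kJ

ΔH° = -455.6 kJ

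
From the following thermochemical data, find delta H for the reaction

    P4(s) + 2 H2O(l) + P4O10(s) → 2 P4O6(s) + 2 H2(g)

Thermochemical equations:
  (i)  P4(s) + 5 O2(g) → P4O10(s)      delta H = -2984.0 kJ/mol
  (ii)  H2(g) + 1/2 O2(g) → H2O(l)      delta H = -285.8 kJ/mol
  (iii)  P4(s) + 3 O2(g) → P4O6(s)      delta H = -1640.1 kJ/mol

(i) reversed: +2984.0 kJ/mol
(ii) reversed and × 2: (-2)·(-285.8) = +571.6 kJ/mol
(iii) × 2: (2)·(-1640.1) = -3280.2 kJ/mol
Summing the manipulated equations, delta H = (+2984.0) + (+571.6) + (-3280.2) = 275.4 kJ/mol

delta H = 275.4 kJ/mol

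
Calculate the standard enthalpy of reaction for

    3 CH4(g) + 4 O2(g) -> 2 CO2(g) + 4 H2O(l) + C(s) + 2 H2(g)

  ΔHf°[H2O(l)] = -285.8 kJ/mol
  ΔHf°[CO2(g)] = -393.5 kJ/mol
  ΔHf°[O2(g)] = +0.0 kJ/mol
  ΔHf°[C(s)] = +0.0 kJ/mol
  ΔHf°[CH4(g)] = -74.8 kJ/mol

Products: 2·(-393.5) + 4·(-285.8) + 1·(+0.0) + 2·(+0.0) = -1930.2
Reactants: 3·(-74.8) + 4·(+0.0) = -224.4
ΔH° = (-1930.2) − (-224.4) = -1705.8 kJ/mol

ΔH° = -1705.8 kJ/mol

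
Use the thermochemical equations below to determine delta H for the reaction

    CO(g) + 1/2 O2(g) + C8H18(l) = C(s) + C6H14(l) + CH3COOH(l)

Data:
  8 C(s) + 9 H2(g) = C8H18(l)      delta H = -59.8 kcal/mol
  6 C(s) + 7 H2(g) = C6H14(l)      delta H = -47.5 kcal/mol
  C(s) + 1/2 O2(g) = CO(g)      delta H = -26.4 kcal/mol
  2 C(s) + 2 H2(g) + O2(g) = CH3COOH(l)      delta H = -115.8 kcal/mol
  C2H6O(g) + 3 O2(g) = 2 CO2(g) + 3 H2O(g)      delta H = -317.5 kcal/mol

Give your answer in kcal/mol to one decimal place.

delta H = -77.1 kcal/mol

equation 1 reversed (reverse to put C8H18(l) on the reactant side): +59.8 kcal/mol
equation 2 as written (C6H14(l) already on the product side): -47.5 kcal/mol
equation 3 reversed (CO(g) must end up as a reactant): +26.4 kcal/mol
equation 4 as written (CH3COOH(l) already on the product side): -115.8 kcal/mol
equation 5: not needed (H2O(g) appears nowhere else).
By Hess's law, delta H = (+59.8) + (-47.5) + (+26.4) + (-115.8) = -77.1 kcal/mol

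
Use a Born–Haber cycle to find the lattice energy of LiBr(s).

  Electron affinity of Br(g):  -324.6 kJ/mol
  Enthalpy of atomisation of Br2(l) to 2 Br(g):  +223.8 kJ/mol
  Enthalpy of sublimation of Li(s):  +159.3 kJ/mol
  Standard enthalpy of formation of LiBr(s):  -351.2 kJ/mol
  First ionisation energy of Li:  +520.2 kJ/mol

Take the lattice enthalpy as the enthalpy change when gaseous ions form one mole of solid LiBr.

ΔHf° = 1·ΔHsub + 1·(ΣIE) + 1/2·D(Br2) + 1·EA + U
-351.2 = 1·(+159.3) + 1·(+520.2) + 1/2·(+223.8) + 1·(-324.6) + U
U = -351.2 − (+466.8) = -818.0 kJ/mol

U = -818.0 kJ/mol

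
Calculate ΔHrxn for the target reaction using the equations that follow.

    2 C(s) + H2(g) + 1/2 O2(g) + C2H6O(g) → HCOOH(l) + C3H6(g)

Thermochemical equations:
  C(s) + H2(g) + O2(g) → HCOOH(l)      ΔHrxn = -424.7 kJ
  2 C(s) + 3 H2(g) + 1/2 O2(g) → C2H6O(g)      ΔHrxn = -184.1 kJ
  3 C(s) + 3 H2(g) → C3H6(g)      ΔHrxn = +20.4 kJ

ΔHrxn = -220.2 kJ

equation 1 as written: -424.7 kJ
equation 2 reversed: +184.1 kJ
equation 3 as written: +20.4 kJ
Summing the manipulated equations, ΔHrxn = (-424.7) + (+184.1) + (+20.4) = -220.2 kJ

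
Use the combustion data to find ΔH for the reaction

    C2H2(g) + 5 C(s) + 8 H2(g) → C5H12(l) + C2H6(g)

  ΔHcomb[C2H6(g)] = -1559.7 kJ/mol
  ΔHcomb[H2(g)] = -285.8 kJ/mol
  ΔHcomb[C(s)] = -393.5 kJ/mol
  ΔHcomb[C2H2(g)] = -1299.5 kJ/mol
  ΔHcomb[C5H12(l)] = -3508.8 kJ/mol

ΔH = -484.9 kJ/mol

With combustion enthalpies, reactants minus products:
= [1·(-1299.5) + 5·(-393.5) + 8·(-285.8)] − [1·(-3508.8) + 1·(-1559.7)]
= -484.9 kJ/mol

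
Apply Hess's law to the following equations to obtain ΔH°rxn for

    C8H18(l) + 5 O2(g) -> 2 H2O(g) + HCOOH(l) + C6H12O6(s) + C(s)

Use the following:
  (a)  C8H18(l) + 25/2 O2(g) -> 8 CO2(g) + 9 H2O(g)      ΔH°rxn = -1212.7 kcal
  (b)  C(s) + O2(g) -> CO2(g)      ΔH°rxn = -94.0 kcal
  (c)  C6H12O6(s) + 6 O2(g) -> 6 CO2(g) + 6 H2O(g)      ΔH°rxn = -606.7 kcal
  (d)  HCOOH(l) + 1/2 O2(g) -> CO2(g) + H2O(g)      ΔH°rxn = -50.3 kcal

(a) as written: -1212.7 kcal
(b) reversed: +94.0 kcal
(c) reversed: +606.7 kcal
(d) reversed: +50.3 kcal
Since enthalpy is a state function, ΔH°rxn = (1)·(-1212.7) + (-1)·(-94.0) + (-1)·(-606.7) + (-1)·(-50.3) = -461.7 kcal

ΔH°rxn = -461.7 kcal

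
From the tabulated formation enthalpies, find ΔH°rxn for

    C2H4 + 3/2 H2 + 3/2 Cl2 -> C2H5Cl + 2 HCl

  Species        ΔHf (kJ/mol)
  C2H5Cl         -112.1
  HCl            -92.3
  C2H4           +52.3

Products: 1·(-112.1) + 2·(-92.3) = -296.7
Reactants: 1·(+52.3) + 3/2·(+0.0) + 3/2·(+0.0) = +52.3
ΔH°rxn = (-296.7) − (+52.3) = -349.0 kJ/mol

ΔH°rxn = -349.0 kJ/mol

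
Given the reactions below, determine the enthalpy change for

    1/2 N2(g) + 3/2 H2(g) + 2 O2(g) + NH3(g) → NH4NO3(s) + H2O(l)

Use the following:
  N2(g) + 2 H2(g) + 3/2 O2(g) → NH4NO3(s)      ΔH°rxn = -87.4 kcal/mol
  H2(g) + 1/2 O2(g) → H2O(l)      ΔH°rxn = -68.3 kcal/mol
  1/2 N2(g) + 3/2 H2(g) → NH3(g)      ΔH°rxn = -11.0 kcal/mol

equation 1 as written (NH4NO3(s) already on the product side): -87.4 kcal/mol
equation 2 as written (H2O(l) already on the product side): -68.3 kcal/mol
equation 3 reversed (reverse to put NH3(g) on the reactant side): +11.0 kcal/mol
Summing the manipulated equations, ΔH°rxn = (-87.4) + (-68.3) + (+11.0) = -144.7 kcal/mol

ΔH°rxn = -144.7 kcal/mol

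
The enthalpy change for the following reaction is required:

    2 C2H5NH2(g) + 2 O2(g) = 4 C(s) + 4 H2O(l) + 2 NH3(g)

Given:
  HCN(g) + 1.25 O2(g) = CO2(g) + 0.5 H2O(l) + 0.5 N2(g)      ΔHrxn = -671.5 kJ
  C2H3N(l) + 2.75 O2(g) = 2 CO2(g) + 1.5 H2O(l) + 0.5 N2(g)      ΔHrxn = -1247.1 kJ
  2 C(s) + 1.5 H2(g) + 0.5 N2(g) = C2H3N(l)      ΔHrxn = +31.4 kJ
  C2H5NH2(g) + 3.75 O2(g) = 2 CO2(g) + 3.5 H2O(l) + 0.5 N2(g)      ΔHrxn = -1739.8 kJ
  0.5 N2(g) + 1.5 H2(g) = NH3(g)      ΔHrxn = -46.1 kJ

ΔHrxn = -1140.4 kJ

equation 1: not needed (HCN(g) appears nowhere else).
equation 2 reversed and × 2: (-2)·(-1247.1) = +2494.2 kJ
equation 3 reversed and × 2 (reverse to put C(s) on the product side; ×2 to match 4 C(s) in the target): (-2)·(+31.4) = -62.8 kJ
equation 4 × 2 (×2 to match 2 C2H5NH2(g) in the target): (2)·(-1739.8) = -3479.6 kJ
equation 5 × 2 (scale by 2 for the 2 NH3(g)): (2)·(-46.1) = -92.2 kJ
Summing the manipulated equations, ΔHrxn = (+2494.2) + (-62.8) + (-3479.6) + (-92.2) = -1140.4 kJ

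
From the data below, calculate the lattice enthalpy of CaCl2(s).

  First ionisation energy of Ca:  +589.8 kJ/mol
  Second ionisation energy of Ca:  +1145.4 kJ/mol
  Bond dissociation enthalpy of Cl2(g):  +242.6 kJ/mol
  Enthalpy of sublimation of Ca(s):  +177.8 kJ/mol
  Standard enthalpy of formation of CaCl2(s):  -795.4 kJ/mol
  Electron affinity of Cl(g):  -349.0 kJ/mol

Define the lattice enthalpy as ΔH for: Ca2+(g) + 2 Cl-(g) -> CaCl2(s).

ΔHf° = 1·ΔHsub + 1·(ΣIE) + 1·D(Cl2) + 2·EA + U
-795.4 = 1·(+177.8) + 1·(+1735.2) + 1·(+242.6) + 2·(-349.0) + U
U = -795.4 − (+1457.6) = -2253.0 kJ/mol

U = -2253.0 kJ/mol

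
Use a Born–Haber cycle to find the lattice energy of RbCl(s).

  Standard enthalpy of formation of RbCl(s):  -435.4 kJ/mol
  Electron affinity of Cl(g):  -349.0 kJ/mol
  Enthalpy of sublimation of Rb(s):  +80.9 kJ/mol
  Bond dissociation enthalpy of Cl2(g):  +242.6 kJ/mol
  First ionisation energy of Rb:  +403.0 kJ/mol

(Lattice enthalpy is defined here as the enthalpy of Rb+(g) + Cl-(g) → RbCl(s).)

U = -691.6 kJ/mol

ΔHf° = 1·ΔHsub + 1·(ΣIE) + 1/2·D(Cl2) + 1·EA + U
-435.4 = 1·(+80.9) + 1·(+403.0) + 1/2·(+242.6) + 1·(-349.0) + U
U = -435.4 − (+256.2) = -691.6 kJ/mol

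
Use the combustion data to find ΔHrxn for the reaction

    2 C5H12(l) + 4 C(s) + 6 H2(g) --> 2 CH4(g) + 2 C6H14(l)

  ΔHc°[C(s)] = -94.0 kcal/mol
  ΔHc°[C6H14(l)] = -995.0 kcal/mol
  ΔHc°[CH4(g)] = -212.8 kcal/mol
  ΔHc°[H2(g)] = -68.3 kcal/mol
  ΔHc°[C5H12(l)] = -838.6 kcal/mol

With combustion enthalpies, reactants minus products:
= [2·(-838.6) + 4·(-94.0) + 6·(-68.3)] − [2·(-212.8) + 2·(-995.0)]
= -47.4 kcal/mol

ΔHrxn = -47.4 kcal/mol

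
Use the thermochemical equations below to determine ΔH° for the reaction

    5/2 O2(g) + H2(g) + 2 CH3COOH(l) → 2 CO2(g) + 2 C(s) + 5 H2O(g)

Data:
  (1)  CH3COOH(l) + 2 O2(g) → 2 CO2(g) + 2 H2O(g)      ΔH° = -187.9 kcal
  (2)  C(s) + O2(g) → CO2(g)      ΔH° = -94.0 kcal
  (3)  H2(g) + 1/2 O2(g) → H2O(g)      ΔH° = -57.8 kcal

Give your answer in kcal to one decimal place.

ΔH° = -245.6 kcal

(1) × 2 (×2 to match 2 CH3COOH(l) in the target): (2)·(-187.9) = -375.8 kcal
(2) reversed and × 2 (reverse to put C(s) on the product side; ×2 to match 2 C(s) in the target): (-2)·(-94.0) = +188.0 kcal
(3) as written (H2(g) already on the reactant side): -57.8 kcal
ΔH° = (-375.8) + (+188.0) + (-57.8) = -245.6 kcal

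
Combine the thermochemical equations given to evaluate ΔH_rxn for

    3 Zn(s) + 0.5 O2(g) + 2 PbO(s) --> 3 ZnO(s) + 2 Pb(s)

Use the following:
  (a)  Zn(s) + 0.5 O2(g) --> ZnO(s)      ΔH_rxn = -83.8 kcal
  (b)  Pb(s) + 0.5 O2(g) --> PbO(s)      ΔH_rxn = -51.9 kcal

ΔH_rxn = -147.6 kcal

(a) × 3: (3)·(-83.8) = -251.4 kcal
(b) reversed and × 2: (-2)·(-51.9) = +103.8 kcal
Summing the manipulated equations, ΔH_rxn = (3)·(-83.8) + (-2)·(-51.9) = -147.6 kcal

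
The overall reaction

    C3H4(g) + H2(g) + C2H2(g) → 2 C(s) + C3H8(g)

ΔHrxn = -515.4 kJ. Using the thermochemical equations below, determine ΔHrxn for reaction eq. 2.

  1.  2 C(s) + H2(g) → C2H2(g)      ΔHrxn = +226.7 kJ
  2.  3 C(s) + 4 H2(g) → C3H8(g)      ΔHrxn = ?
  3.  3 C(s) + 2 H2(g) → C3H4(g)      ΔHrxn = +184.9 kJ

ΔHrxn = -103.8 kJ

eq. 1 reversed: -226.7 kJ
eq. 2 as written: contributes x
eq. 3 reversed: -184.9 kJ
-515.4 = (-226.7) + (-184.9) + x
x = (-515.4 − (-411.6)) / (1) = -103.8 kJ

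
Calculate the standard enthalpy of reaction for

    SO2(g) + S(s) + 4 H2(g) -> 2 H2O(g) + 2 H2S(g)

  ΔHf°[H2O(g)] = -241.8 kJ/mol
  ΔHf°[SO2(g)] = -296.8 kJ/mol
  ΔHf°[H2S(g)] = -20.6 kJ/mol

ΔH°rxn = -228.0 kJ/mol

Products: 2·(-241.8) + 2·(-20.6) = -524.8
Reactants: 1·(-296.8) + 1·(+0.0) + 4·(+0.0) = -296.8
ΔH°rxn = (-524.8) − (-296.8) = -228.0 kJ/mol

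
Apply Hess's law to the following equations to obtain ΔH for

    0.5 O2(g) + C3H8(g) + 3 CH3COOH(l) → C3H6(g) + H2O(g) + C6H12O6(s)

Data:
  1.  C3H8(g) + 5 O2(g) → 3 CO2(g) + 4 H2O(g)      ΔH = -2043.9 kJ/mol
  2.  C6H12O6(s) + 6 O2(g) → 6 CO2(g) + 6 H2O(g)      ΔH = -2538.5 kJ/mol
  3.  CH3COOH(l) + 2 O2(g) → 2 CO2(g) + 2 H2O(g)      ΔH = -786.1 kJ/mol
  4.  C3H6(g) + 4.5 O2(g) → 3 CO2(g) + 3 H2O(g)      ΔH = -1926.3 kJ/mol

ΔH = 62.6 kJ/mol

eq. 1 as written: -2043.9 kJ/mol
eq. 2 reversed: +2538.5 kJ/mol
eq. 3 × 3: (3)·(-786.1) = -2358.3 kJ/mol
eq. 4 reversed: +1926.3 kJ/mol
ΔH = (-2043.9) + (+2538.5) + (-2358.3) + (+1926.3) = 62.6 kJ/mol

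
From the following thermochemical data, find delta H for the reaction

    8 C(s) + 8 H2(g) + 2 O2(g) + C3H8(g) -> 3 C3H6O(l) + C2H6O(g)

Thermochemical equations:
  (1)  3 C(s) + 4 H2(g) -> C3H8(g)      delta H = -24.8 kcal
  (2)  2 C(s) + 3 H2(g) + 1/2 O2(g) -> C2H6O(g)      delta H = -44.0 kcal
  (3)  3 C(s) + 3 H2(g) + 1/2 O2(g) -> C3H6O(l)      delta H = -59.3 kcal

(1) reversed (reverse to put C3H8(g) on the reactant side): +24.8 kcal
(2) as written (C2H6O(g) already on the product side): -44.0 kcal
(3) × 3 (scale by 3 for the 3 C3H6O(l)): (3)·(-59.3) = -177.9 kcal
Summing the manipulated equations, delta H = (+24.8) + (-44.0) + (-177.9) = -197.1 kcal

delta H = -197.1 kcal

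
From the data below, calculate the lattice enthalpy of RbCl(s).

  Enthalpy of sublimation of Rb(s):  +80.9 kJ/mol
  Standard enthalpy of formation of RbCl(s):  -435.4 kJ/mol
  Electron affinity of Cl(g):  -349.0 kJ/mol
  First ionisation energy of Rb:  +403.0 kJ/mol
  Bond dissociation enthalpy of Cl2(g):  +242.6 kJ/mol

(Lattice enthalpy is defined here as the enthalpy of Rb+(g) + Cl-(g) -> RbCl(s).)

ΔHf° = 1·ΔHsub + 1·(ΣIE) + 1/2·D(Cl2) + 1·EA + U
-435.4 = 1·(+80.9) + 1·(+403.0) + 1/2·(+242.6) + 1·(-349.0) + U
U = -435.4 − (+256.2) = -691.6 kJ/mol

U = -691.6 kJ/mol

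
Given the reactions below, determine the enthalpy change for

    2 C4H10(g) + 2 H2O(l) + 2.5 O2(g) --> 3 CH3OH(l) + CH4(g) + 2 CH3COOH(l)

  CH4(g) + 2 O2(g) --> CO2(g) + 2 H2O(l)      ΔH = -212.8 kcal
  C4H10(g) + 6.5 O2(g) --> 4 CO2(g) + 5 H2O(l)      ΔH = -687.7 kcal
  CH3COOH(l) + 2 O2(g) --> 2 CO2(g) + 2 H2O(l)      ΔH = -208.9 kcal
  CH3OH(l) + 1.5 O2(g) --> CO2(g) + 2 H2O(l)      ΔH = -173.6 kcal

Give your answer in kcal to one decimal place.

equation 1 reversed (CH4(g) must end up as a product): +212.8 kcal
equation 2 × 2 (scale by 2 for the 2 C4H10(g)): (2)·(-687.7) = -1375.4 kcal
equation 3 reversed and × 2 (reverse to put CH3COOH(l) on the product side; ×2 to match 2 CH3COOH(l) in the target): (-2)·(-208.9) = +417.8 kcal
equation 4 reversed and × 3 (CH3OH(l) must end up as a product; scale by 3 for the 3 CH3OH(l)): (-3)·(-173.6) = +520.8 kcal
Since enthalpy is a state function, ΔH = (+212.8) + (-1375.4) + (+417.8) + (+520.8) = -224.0 kcal

ΔH = -224.0 kcal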